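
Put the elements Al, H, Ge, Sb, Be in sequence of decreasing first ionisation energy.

H > Be > Sb > Ge > Al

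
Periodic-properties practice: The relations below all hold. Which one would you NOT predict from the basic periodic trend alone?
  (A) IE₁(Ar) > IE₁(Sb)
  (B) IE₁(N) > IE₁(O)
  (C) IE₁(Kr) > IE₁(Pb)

(B)

The general trend: IE₁ increases across a period and decreases down a group.
(A) Ar (period 3, group 18) vs Sb (period 5, group 15): the stated order agrees with the simple trend.
(B) N (period 2, group 15) vs O (period 2, group 16): the stated order contradicts the simple trend.
(C) Kr (period 4, group 18) vs Pb (period 6, group 14): the stated order agrees with the simple trend.
The exception is (B): pairing an electron in O's 2p⁴ costs repulsion energy, so O ionizes more easily than half-filled N (2p³).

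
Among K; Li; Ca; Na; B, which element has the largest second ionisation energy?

After 1 electron has been removed, what remains? K⁺ is the bare [Ar] core; Li⁺ is the bare [He] core; Ca⁺ still has 1 valence electron; Na⁺ is the bare [Ne] core; B⁺ still has 2 valence electrons.
Pulling an electron out of a noble-gas core costs far more than removing a remaining valence electron, so K, Na and Li sit at the high end of IE_2.
Valence configurations: Ca⁺ [Ar]4s¹, B⁺ [He]2s².
The numbers (kJ/mol): K 3052, Li 7298, Ca 1145, Na 4562, B 2427.
Hence IE_2: Ca < B < K < Na < Li.

Li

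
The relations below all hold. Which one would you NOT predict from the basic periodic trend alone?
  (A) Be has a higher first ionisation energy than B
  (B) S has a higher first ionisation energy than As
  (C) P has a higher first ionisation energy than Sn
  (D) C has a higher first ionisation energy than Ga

The general trend: first ionisation energy increases across a period and decreases down a group.
(A) Be (period 2, group 2) vs B (period 2, group 13): the stated order contradicts the simple trend.
(B) S (period 3, group 16) vs As (period 4, group 15): the stated order agrees with the simple trend.
(C) P (period 3, group 15) vs Sn (period 5, group 14): the stated order agrees with the simple trend.
(D) C (period 2, group 14) vs Ga (period 4, group 13): the stated order agrees with the simple trend.
The exception is (A): removing B's lone 2p electron is easier than breaking Be's filled 2s².

(A)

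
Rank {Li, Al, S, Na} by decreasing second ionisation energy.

Li > Na > S > Al

Consider each +1 ion: Li⁺ is the bare [He] core; Al⁺ still has 2 valence electrons; S⁺ still has 5 valence electrons; Na⁺ is the bare [Ne] core.
Core electrons are held far more tightly than valence electrons, so Na and Li top the IE_2 order.
Valence configurations: Al⁺ [Ne]3s², S⁺ [Ne]3s²3p³.
The numbers (kJ/mol): Li 7298, Al 1817, S 2252, Na 4562.
So the second ionization energies run Al < S < Na < Li.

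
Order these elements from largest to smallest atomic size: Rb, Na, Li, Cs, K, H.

H is in period 1, group 1; Li is in period 2, group 1; Na is in period 3, group 1; K is in period 4, group 1; Rb is in period 5, group 1; Cs is in period 6, group 1.
Across a period the added protons contract the valence shell; down a group each new principal shell makes the atom larger.
All are in group 1, so atomic radius increases down the group.
So from largest to smallest: Cs > Rb > K > Na > Li > H.

Cs > Rb > K > Na > Li > H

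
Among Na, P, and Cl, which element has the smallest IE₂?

IE_2 is the cost of taking one more electron from the +1 cation: Na⁺ is the bare [Ne] core; P⁺ still has 4 valence electrons; Cl⁺ still has 6 valence electrons.
Breaking into a closed-shell core is much more expensive than removing a leftover valence electron — Na has the largest IE_2 here.
Valence configurations: P⁺ [Ne]3s²3p², Cl⁺ [Ne]3s²3p⁴.
Tabulated IE_2 (kJ/mol): Na 4562, P 1907, Cl 2298.
Hence IE_2: P < Cl < Na.

P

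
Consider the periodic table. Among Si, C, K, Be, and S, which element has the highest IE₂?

K

IE_2 is the cost of taking one more electron from the +1 cation: Si⁺ still has 3 valence electrons; C⁺ still has 3 valence electrons; K⁺ is the bare [Ar] core; Be⁺ still has 1 valence electron; S⁺ still has 5 valence electrons.
Pulling an electron out of a noble-gas core costs far more than removing a remaining valence electron, so K sits at the high end of IE_2.
Valence configurations: Si⁺ [Ne]3s²3p¹, C⁺ [He]2s²2p¹, Be⁺ [He]2s¹, S⁺ [Ne]3s²3p³.
Approximate IE_2 values (kJ/mol): Si 1577, C 2353, K 3052, Be 1757, S 2252.
Putting it together, IE_2: Si < Be < S < C < K.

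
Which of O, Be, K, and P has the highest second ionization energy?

O

Consider each +1 ion: O⁺ still has 5 valence electrons; Be⁺ still has 1 valence electron; K⁺ is the bare [Ar] core; P⁺ still has 4 valence electrons.
Usually core removal costs more than valence removal, but here the competition is close: a tightly held n=2 valence electron can cost more to remove than an n=3 core electron, so the actual values have to decide it.
Valence configurations: O⁺ [He]2s²2p³, Be⁺ [He]2s¹, P⁺ [Ne]3s²3p².
Tabulated IE_2 (kJ/mol): O 3388, Be 1757, K 3052, P 1907.
Putting it together, IE_2: Be < P < K < O.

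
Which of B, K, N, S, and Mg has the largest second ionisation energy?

K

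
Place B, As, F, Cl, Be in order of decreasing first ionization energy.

Be is in period 2, group 2; B is in period 2, group 13; F is in period 2, group 17; Cl is in period 3, group 17; As is in period 4, group 15.
Removing the outermost electron gets harder across a period and easier down a group.
Neither a single period nor a single group — weigh both effects.
Be > B: this pair runs against the simple trend — see the exception note.
As > Be: period and group pull opposite ways; the across-period shift dominates (947 vs 900 kJ/mol).
Cl > As: relative to As, both the across-period and down-group shifts push Cl's first ionization energy up.
F > Cl: they share group 17; the group trend gives F the larger value.
Note the exception: Be has a higher first ionization energy than B, contrary to the simple trend — removing B's lone 2p electron is easier than breaking Be's filled 2s².
Approximate values (kJ/mol): Be 900, B 801, F 1681, Cl 1251, As 947.
So from highest to lowest: F > Cl > As > Be > B.

F > Cl > As > Be > B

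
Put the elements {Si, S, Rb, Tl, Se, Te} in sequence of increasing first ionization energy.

Si is in period 3, group 14; S is in period 3, group 16; Se is in period 4, group 16; Rb is in period 5, group 1; Te is in period 5, group 16; Tl is in period 6, group 13.
IE₁ increases left→right with effective nuclear charge and decreases top→bottom as the valence shell moves farther out.
These span different periods and groups, so the two trends combine.
Tl > Rb: the two effects oppose for this pair; the across-period effect wins (589 vs 403 kJ/mol).
Si > Tl: relative to Tl, both the across-period and down-group shifts push Si's first ionization energy up.
Te > Si: the two effects oppose for this pair; the across-period effect wins (869 vs 786 kJ/mol).
Se > Te: Se sits above Te in group 16, so the down-group effect alone puts Se higher.
S > Se: they share group 16; the group trend gives S the larger value.
Tabulated first ionization energy (kJ/mol): Si 786, S 1000, Se 941, Rb 403, Te 869, Tl 589.
So from lowest to highest: Rb < Tl < Si < Te < Se < S.

Rb < Tl < Si < Te < Se < S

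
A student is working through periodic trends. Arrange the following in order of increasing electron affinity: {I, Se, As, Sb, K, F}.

K < As < Sb < Se < I < F

F is in period 2, group 17; K is in period 4, group 1; As is in period 4, group 15; Se is in period 4, group 16; Sb is in period 5, group 15; I is in period 5, group 17.
Adding an electron releases more energy for atoms nearer the top right (short of the noble gases).
Here both period and group differ, so the two effects have to be weighed against each other.
As > K: both are in period 4; the period trend gives As the larger value.
Sb > As: this pair runs against the simple trend — see the exception note.
Se > Sb: relative to Sb, both the across-period and down-group shifts push Se's electron affinity up.
I > Se: period and group pull opposite ways; the across-period shift dominates (295 vs 195 kJ/mol).
F > I: they share group 17; the group trend gives F the larger value.
Note the exception: Sb has a higher electron affinity than As, contrary to the simple trend — both are half-filled np³, but the pairing/repulsion penalty for the added electron shrinks as the p orbitals become larger and more diffuse down the group, and for Sb that outweighs the weaker nuclear attraction.
Approximate values (kJ/mol): F 328, K 48, As 78, Se 195, Sb 103, I 295.
So from lowest to highest: K < As < Sb < Se < I < F.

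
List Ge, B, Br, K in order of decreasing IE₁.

B is in period 2, group 13; K is in period 4, group 1; Ge is in period 4, group 14; Br is in period 4, group 17.
Removing the outermost electron gets harder across a period and easier down a group.
Here both period and group differ, so the two effects have to be weighed against each other.
Ge > K: Ge lies to the right of K in period 4, so the across-period effect alone puts Ge higher.
B > Ge: the two effects oppose for this pair; the down-group effect wins (801 vs 762 kJ/mol).
Br > B: period and group pull opposite ways; the across-period shift dominates (1140 vs 801 kJ/mol).
Approximate values (kJ/mol): B 801, K 419, Ge 762, Br 1140.
So from highest to lowest: Br > B > Ge > K.

Br, B, Ge, K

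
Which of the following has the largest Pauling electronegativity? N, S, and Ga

N

N is in period 2, group 15; S is in period 3, group 16; Ga is in period 4, group 13.
Atoms toward the upper right of the periodic table pull bonding electrons most strongly.
These span different periods and groups, so the two trends combine.
S > Ga: both effects reinforce here, so S is clearly the higher of the two.
N > S: the two effects oppose for this pair; the down-group effect wins (3.04 vs 2.58).
For reference (Pauling): N 3.04, S 2.58, Ga 1.81.
The largest Pauling electronegativity among these belongs to N.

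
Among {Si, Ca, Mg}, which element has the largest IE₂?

Si

IE_2 is the cost of taking one more electron from the +1 cation: Si⁺ still has 3 valence electrons; Ca⁺ still has 1 valence electron; Mg⁺ still has 1 valence electron.
All are still removing valence electrons, so compare the +1 ions as you would atoms: IE_2 generally rises across a period (higher Z_eff) and falls down a group (larger shell), subject to the usual subshell exceptions.
Valence configurations: Si⁺ [Ne]3s²3p¹, Ca⁺ [Ar]4s¹, Mg⁺ [Ne]3s¹.
The numbers (kJ/mol): Si 1577, Ca 1145, Mg 1451.
Overall IE_2 order: Ca < Mg < Si.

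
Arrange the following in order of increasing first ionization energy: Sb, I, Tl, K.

K < Tl < Sb < I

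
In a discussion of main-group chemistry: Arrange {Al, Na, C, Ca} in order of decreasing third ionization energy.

Na, Ca, C, Al

After 2 electrons have been removed, what remains? Al²⁺ still has 1 valence electron; Na²⁺ is already 1 electron into the core; C²⁺ still has 2 valence electrons; Ca²⁺ is the bare [Ar] core.
Pulling an electron out of a noble-gas core costs far more than removing a remaining valence electron, so Ca and Na sit at the high end of IE_3.
Valence configurations: Al²⁺ [Ne]3s¹, C²⁺ [He]2s².
Approximate IE_3 values (kJ/mol): Al 2745, Na 6910, C 4620, Ca 4912.
So the third ionization energies run Al < C < Ca < Na.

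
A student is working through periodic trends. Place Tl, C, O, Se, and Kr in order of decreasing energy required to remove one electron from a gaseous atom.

C is in period 2, group 14; O is in period 2, group 16; Se is in period 4, group 16; Kr is in period 4, group 18; Tl is in period 6, group 13.
IE₁ increases left→right with effective nuclear charge and decreases top→bottom as the valence shell moves farther out.
Neither a single period nor a single group — weigh both effects.
Se > Tl: both effects reinforce here, so Se is clearly the higher of the two.
C > Se: the two effects oppose for this pair; the down-group effect wins (1086 vs 941 kJ/mol).
O > C: both are in period 2; the period trend gives O the larger value.
Kr > O: period and group pull opposite ways; the across-period shift dominates (1351 vs 1314 kJ/mol).
Tabulated first ionization energy (kJ/mol): C 1086, O 1314, Se 941, Kr 1351, Tl 589.
So from highest to lowest: Kr > O > C > Se > Tl.

Kr > O > C > Se > Tl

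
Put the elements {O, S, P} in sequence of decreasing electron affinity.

S > O > P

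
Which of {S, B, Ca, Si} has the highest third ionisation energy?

Ca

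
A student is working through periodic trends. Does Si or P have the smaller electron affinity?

P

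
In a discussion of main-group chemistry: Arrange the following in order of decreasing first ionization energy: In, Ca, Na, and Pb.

Pb, Ca, In, Na

Na is in period 3, group 1; Ca is in period 4, group 2; In is in period 5, group 13; Pb is in period 6, group 14.
Across a period the outer electron is held more tightly (higher IE₁); down a group it sits in a higher shell, more shielded, and comes off more easily.
These sit on a diagonal, where the across-period and down-group effects partly cancel.
In > Na: period and group pull opposite ways; the across-period shift dominates (558 vs 496 kJ/mol).
Ca > In: the two effects oppose for this pair; the down-group effect wins (590 vs 558 kJ/mol).
Pb > Ca: the two effects oppose for this pair; the across-period effect wins (716 vs 590 kJ/mol).
Tabulated first ionization energy (kJ/mol): Na 496, Ca 590, In 558, Pb 716.
So from highest to lowest: Pb > Ca > In > Na.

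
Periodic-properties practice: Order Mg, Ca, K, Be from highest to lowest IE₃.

Be > Mg > Ca > K

IE_3 is the cost of taking one more electron from the +2 cation: Mg²⁺ is the bare [Ne] core; Ca²⁺ is the bare [Ar] core; K²⁺ is already 1 electron into the core; Be²⁺ is the bare [He] core.
All of these are removing an electron from a noble-gas core or deeper; the smaller core (lower principal quantum number) is held far more tightly, and within a period the higher nuclear charge binds the same core more tightly.
The numbers (kJ/mol): Mg 7733, Ca 4912, K 4420, Be 14849.
Overall IE_3 order: K < Ca < Mg < Be.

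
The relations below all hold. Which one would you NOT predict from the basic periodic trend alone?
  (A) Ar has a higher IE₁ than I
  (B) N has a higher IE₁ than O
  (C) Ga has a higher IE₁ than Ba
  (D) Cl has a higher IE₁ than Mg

The general trend: IE₁ increases across a period and decreases down a group.
(A) Ar (period 3, group 18) vs I (period 5, group 17): the stated order agrees with the simple trend.
(B) N (period 2, group 15) vs O (period 2, group 16): the stated order contradicts the simple trend.
(C) Ga (period 4, group 13) vs Ba (period 6, group 2): the stated order agrees with the simple trend.
(D) Cl (period 3, group 17) vs Mg (period 3, group 2): the stated order agrees with the simple trend.
The exception is (B): pairing an electron in O's 2p⁴ costs repulsion energy, so O ionizes more easily than half-filled N (2p³).

(B)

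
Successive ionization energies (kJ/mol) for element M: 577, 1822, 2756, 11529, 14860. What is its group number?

Look for the largest jump between consecutive ionization energies: IE4/IE3 ≈ 4.2, far larger than any earlier ratio.
That jump marks the point where a core electron is being removed. So the atom has 3 valence electrons.
A main-group element with 3 valence electrons is in group 13.

Group 13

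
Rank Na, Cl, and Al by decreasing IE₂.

Na > Cl > Al

IE_2 is the cost of taking one more electron from the +1 cation: Na⁺ is the bare [Ne] core; Cl⁺ still has 6 valence electrons; Al⁺ still has 2 valence electrons.
Pulling an electron out of a noble-gas core costs far more than removing a remaining valence electron, so Na sits at the high end of IE_2.
Valence configurations: Cl⁺ [Ne]3s²3p⁴, Al⁺ [Ne]3s².
Approximate IE_2 values (kJ/mol): Na 4562, Cl 2298, Al 1817.
Overall IE_2 order: Al < Cl < Na.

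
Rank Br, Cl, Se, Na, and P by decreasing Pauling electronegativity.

Cl > Br > Se > P > Na

Na is in period 3, group 1; P is in period 3, group 15; Cl is in period 3, group 17; Se is in period 4, group 16; Br is in period 4, group 17.
Atoms toward the upper right of the periodic table pull bonding electrons most strongly.
These span different periods and groups, so the two trends combine.
P > Na: both are in period 3; the period trend gives P the larger value.
Se > P: the two effects oppose for this pair; the across-period effect wins (2.55 vs 2.19).
Br > Se: both are in period 4; the period trend gives Br the larger value.
Cl > Br: they share group 17; the group trend gives Cl the larger value.
Approximate values (Pauling): Na 0.93, P 2.19, Cl 3.16, Se 2.55, Br 2.96.
So from highest to lowest: Cl > Br > Se > P > Na.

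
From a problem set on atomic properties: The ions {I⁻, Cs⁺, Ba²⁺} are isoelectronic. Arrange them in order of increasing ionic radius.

Ba²⁺, Cs⁺, I⁻

All of these have 54 electrons, so size is governed by nuclear charge alone: the more protons, the stronger the pull on the same electron cloud, and the smaller the ion.
Nuclear charges: Ba²⁺ (Z=56), Cs⁺ (Z=55), I⁻ (Z=53).
Smallest to largest: Ba²⁺ < Cs⁺ < I⁻.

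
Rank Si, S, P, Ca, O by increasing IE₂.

IE_2 is the cost of taking one more electron from the +1 cation: Si⁺ still has 3 valence electrons; S⁺ still has 5 valence electrons; P⁺ still has 4 valence electrons; Ca⁺ still has 1 valence electron; O⁺ still has 5 valence electrons.
All are still removing valence electrons, so compare the +1 ions as you would atoms: IE_2 generally rises across a period (higher Z_eff) and falls down a group (larger shell), subject to the usual subshell exceptions.
Valence configurations: Si⁺ [Ne]3s²3p¹, S⁺ [Ne]3s²3p³, P⁺ [Ne]3s²3p², Ca⁺ [Ar]4s¹, O⁺ [He]2s²2p³.
The numbers (kJ/mol): Si 1577, S 2252, P 1907, Ca 1145, O 3388.
Hence IE_2: Ca < Si < P < S < O.

Ca < Si < P < S < O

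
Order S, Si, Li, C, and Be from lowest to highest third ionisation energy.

Si, S, C, Li, Be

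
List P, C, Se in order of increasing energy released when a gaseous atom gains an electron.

P < C < Se

C is in period 2, group 14; P is in period 3, group 15; Se is in period 4, group 16.
Electron affinity generally becomes more exothermic across a period toward the halogens and less exothermic down a group.
A diagonal step moves right (one effect) and down (the opposite effect) at once.
C > P: the two effects oppose for this pair; the down-group effect wins (122 vs 72 kJ/mol).
Se > C: the two effects oppose for this pair; the across-period effect wins (195 vs 122 kJ/mol).
For reference (kJ/mol): C 122, P 72, Se 195.
So from lowest to highest: P < C < Se.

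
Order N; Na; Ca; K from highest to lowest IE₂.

The second ionization energy removes an electron from the +1 ion. For each element: N⁺ still has 4 valence electrons; Na⁺ is the bare [Ne] core; Ca⁺ still has 1 valence electron; K⁺ is the bare [Ar] core.
Breaking into a closed-shell core is much more expensive than removing a leftover valence electron — K and Na have the largest IE_2 here.
Valence configurations: N⁺ [He]2s²2p², Ca⁺ [Ar]4s¹.
The numbers (kJ/mol): N 2856, Na 4562, Ca 1145, K 3052.
Overall IE_2 order: Ca < N < K < Na.

Na, K, N, Ca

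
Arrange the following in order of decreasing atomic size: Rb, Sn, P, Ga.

Rb > Sn > Ga > P

P is in period 3, group 15; Ga is in period 4, group 13; Rb is in period 5, group 1; Sn is in period 5, group 14.
Radius decreases left→right (rising Z_eff, same n) and increases top→bottom (higher n).
These span different periods and groups, so the two trends combine.
Ga > P: both effects reinforce here, so Ga is clearly the larger of the two.
Sn > Ga: the two effects oppose for this pair; the down-group effect wins (140 vs 124 pm).
Rb > Sn: both are in period 5; the period trend gives Rb the larger value.
Tabulated atomic radius (pm): P 111, Ga 124, Rb 210, Sn 140.
So from largest to smallest: Rb > Sn > Ga > P.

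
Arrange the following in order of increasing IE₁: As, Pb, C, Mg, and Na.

C is in period 2, group 14; Na is in period 3, group 1; Mg is in period 3, group 2; As is in period 4, group 15; Pb is in period 6, group 14.
IE₁ increases left→right with effective nuclear charge and decreases top→bottom as the valence shell moves farther out.
Neither a single period nor a single group — weigh both effects.
Pb > Na: period and group pull opposite ways; the across-period shift dominates (716 vs 496 kJ/mol).
Mg > Pb: the two effects oppose for this pair; the down-group effect wins (738 vs 716 kJ/mol).
As > Mg: the two effects oppose for this pair; the across-period effect wins (947 vs 738 kJ/mol).
C > As: the two effects oppose for this pair; the down-group effect wins (1086 vs 947 kJ/mol).
Tabulated first ionization energy (kJ/mol): C 1086, Na 496, Mg 738, As 947, Pb 716.
So from lowest to highest: Na < Pb < Mg < As < C.

Na < Pb < Mg < As < C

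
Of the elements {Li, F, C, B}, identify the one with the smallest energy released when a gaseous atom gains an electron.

Electron affinity generally becomes more exothermic across a period toward the halogens and less exothermic down a group.
All lie in period 2; the across-period trend (electron affinity increases left to right) applies, with the exception below.
Note the exception: Li has a higher electron affinity than B, contrary to the simple trend — B's ns²np¹ configuration gives only a small electron affinity — the sparsely filled np subshell binds an added electron weakly.
For reference (kJ/mol): Li 60, B 27, C 122, F 328.
The smallest energy released when a gaseous atom gains an electron among these belongs to B.

B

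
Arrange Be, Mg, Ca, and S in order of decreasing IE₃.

Be > Mg > Ca > S

The third ionization energy removes an electron from the +2 ion. For each element: Be²⁺ is the bare [He] core; Mg²⁺ is the bare [Ne] core; Ca²⁺ is the bare [Ar] core; S²⁺ still has 4 valence electrons.
Core electrons are held far more tightly than valence electrons, so Ca, Mg and Be top the IE_3 order.
The numbers (kJ/mol): Be 14849, Mg 7733, Ca 4912, S 3357.
Hence IE_3: S < Ca < Mg < Be.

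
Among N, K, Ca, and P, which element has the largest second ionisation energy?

Consider each +1 ion: N⁺ still has 4 valence electrons; K⁺ is the bare [Ar] core; Ca⁺ still has 1 valence electron; P⁺ still has 4 valence electrons.
Breaking into a closed-shell core is much more expensive than removing a leftover valence electron — K has the largest IE_2 here.
Valence configurations: N⁺ [He]2s²2p², Ca⁺ [Ar]4s¹, P⁺ [Ne]3s²3p².
Approximate IE_2 values (kJ/mol): N 2856, K 3052, Ca 1145, P 1907.
Putting it together, IE_2: Ca < P < N < K.

K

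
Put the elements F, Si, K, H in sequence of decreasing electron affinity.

F > Si > H > K

EA tends to increase across a period and decrease down a group, though the pattern is less regular than for IE or radius.
These span different periods and groups, so the two trends combine.
H > K: they share group 1; the group trend gives H the larger value.
Si > H: period and group pull opposite ways; the across-period shift dominates (134 vs 73 kJ/mol).
F > Si: both effects reinforce here, so F is clearly the higher of the two.
Approximate values (kJ/mol): H 73, F 328, Si 134, K 48.
So from highest to lowest: F > Si > H > K.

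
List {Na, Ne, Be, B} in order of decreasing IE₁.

Ne > Be > B > Na

First ionization energy rises across a period (greater Z_eff holds electrons more tightly) and falls down a group (valence electrons are farther from the nucleus).
These span different periods and groups, so the two trends combine.
B > Na: relative to Na, both the across-period and down-group shifts push B's first ionization energy up.
Be > B: this pair runs against the simple trend — see the exception note.
Ne > Be: both are in period 2; the period trend gives Ne the larger value.
Note the exception: Be has a higher first ionization energy than B, contrary to the simple trend — removing B's lone 2p electron is easier than breaking Be's filled 2s².
Approximate values (kJ/mol): Be 900, B 801, Ne 2081, Na 496.
So from highest to lowest: Ne > Be > B > Na.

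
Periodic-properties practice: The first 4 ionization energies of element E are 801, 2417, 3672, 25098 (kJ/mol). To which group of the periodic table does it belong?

Look for the largest jump between consecutive ionization energies: IE4/IE3 ≈ 6.8, far larger than any earlier ratio.
That jump marks the point where a core electron is being removed. So the atom has 3 valence electrons.
A main-group element with 3 valence electrons is in group 13.

Group 13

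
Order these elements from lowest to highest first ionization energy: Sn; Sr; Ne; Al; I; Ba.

Ne is in period 2, group 18; Al is in period 3, group 13; Sr is in period 5, group 2; Sn is in period 5, group 14; I is in period 5, group 17; Ba is in period 6, group 2.
Across a period the outer electron is held more tightly (higher IE₁); down a group it sits in a higher shell, more shielded, and comes off more easily.
These span different periods and groups, so the two trends combine.
Sr > Ba: Sr sits above Ba in group 2, so the down-group effect alone puts Sr higher.
Al > Sr: both effects reinforce here, so Al is clearly the higher of the two.
Sn > Al: period and group pull opposite ways; the across-period shift dominates (709 vs 578 kJ/mol).
I > Sn: I lies to the right of Sn in period 5, so the across-period effect alone puts I higher.
Ne > I: both effects reinforce here, so Ne is clearly the higher of the two.
For reference (kJ/mol): Ne 2081, Al 578, Sr 550, Sn 709, I 1008, Ba 503.
So from lowest to highest: Ba < Sr < Al < Sn < I < Ne.

Ba < Sr < Al < Sn < I < Ne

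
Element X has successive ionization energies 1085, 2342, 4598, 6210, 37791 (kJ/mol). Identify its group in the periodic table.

Look for the largest jump between consecutive ionization energies: IE5/IE4 ≈ 6.1, far larger than any earlier ratio.
That jump marks the point where a core electron is being removed. So the atom has 4 valence electrons.
A main-group element with 4 valence electrons is in group 14.

Group 14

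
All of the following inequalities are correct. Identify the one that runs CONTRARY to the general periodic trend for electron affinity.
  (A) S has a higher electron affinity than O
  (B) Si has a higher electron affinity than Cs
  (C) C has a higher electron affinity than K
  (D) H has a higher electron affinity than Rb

The general trend: electron affinity increases across a period and decreases down a group.
(A) S (period 3, group 16) vs O (period 2, group 16): the stated order contradicts the simple trend.
(B) Si (period 3, group 14) vs Cs (period 6, group 1): the stated order agrees with the simple trend.
(C) C (period 2, group 14) vs K (period 4, group 1): the stated order agrees with the simple trend.
(D) H (period 1, group 1) vs Rb (period 5, group 1): the stated order agrees with the simple trend.
The exception is (A): the compact 2p subshell of O repels the added electron more than S's larger 3p does.

(A)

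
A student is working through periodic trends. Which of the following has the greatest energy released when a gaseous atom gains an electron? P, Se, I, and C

I

C is in period 2, group 14; P is in period 3, group 15; Se is in period 4, group 16; I is in period 5, group 17.
Atoms with high Z_eff and room in the valence shell (especially the halogens) have the most exothermic electron affinities.
A diagonal step moves right (one effect) and down (the opposite effect) at once.
C > P: the two effects oppose for this pair; the down-group effect wins (122 vs 72 kJ/mol).
Se > C: the two effects oppose for this pair; the across-period effect wins (195 vs 122 kJ/mol).
I > Se: period and group pull opposite ways; the across-period shift dominates (295 vs 195 kJ/mol).
Approximate values (kJ/mol): C 122, P 72, Se 195, I 295.
The greatest energy released when a gaseous atom gains an electron among these belongs to I.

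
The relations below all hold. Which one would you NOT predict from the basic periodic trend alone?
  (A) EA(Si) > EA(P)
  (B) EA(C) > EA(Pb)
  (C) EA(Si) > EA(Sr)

The general trend: electron affinity increases across a period and decreases down a group.
(A) Si (period 3, group 14) vs P (period 3, group 15): the stated order contradicts the simple trend.
(B) C (period 2, group 14) vs Pb (period 6, group 14): the stated order agrees with the simple trend.
(C) Si (period 3, group 14) vs Sr (period 5, group 2): the stated order agrees with the simple trend.
The exception is (A): adding an electron to P's half-filled 3p³ is unfavourable, so Si (3p²) has the more exothermic EA.

(A)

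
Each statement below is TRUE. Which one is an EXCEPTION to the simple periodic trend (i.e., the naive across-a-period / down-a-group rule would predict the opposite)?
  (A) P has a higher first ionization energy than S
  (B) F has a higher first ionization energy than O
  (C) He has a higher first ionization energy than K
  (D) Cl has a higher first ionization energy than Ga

The general trend: first ionization energy increases across a period and decreases down a group.
(A) P (period 3, group 15) vs S (period 3, group 16): the stated order contradicts the simple trend.
(B) F (period 2, group 17) vs O (period 2, group 16): the stated order agrees with the simple trend.
(C) He (period 1, group 18) vs K (period 4, group 1): the stated order agrees with the simple trend.
(D) Cl (period 3, group 17) vs Ga (period 4, group 13): the stated order agrees with the simple trend.
The exception is (A): S (3p⁴) ionizes more easily than half-filled P (3p³) because the paired 3p electron in S is pushed out by e⁻–e⁻ repulsion.

(A)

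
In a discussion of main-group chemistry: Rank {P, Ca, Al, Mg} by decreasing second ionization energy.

P > Al > Mg > Ca

IE_2 is the cost of taking one more electron from the +1 cation: P⁺ still has 4 valence electrons; Ca⁺ still has 1 valence electron; Al⁺ still has 2 valence electrons; Mg⁺ still has 1 valence electron.
All are still removing valence electrons, so compare the +1 ions as you would atoms: IE_2 generally rises across a period (higher Z_eff) and falls down a group (larger shell), subject to the usual subshell exceptions.
Valence configurations: P⁺ [Ne]3s²3p², Ca⁺ [Ar]4s¹, Al⁺ [Ne]3s², Mg⁺ [Ne]3s¹.
The numbers (kJ/mol): P 1907, Ca 1145, Al 1817, Mg 1451.
Overall IE_2 order: Ca < Mg < Al < P.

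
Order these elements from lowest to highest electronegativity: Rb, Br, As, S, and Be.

Rb, Be, As, S, Br

Be is in period 2, group 2; S is in period 3, group 16; As is in period 4, group 15; Br is in period 4, group 17; Rb is in period 5, group 1.
Atoms toward the upper right of the periodic table pull bonding electrons most strongly.
These span different periods and groups, so the two trends combine.
Be > Rb: both effects reinforce here, so Be is clearly the higher of the two.
As > Be: the two effects oppose for this pair; the across-period effect wins (2.18 vs 1.57).
S > As: relative to As, both the across-period and down-group shifts push S's electronegativity up.
Br > S: the two effects oppose for this pair; the across-period effect wins (2.96 vs 2.58).
Approximate values (Pauling): Be 1.57, S 2.58, As 2.18, Br 2.96, Rb 0.82.
So from lowest to highest: Rb < Be < As < S < Br.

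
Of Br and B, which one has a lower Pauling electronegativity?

B

B is in period 2, group 13; Br is in period 4, group 17.
EN rises left→right (higher Z_eff, smaller atoms) and falls top→bottom (larger, more shielded atoms).
Here both period and group differ, so the two effects have to be weighed against each other.
Br > B: the two effects oppose for this pair; the across-period effect wins (2.96 vs 2.04).
Tabulated electronegativity (Pauling): B 2.04, Br 2.96.
So B has the lower Pauling electronegativity (B < Br).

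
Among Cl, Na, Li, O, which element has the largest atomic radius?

Na

Radius decreases left→right (rising Z_eff, same n) and increases top→bottom (higher n).
Neither a single period nor a single group — weigh both effects.
Cl > O: the two effects oppose for this pair; the down-group effect wins (99 vs 63 pm).
Li > Cl: the two effects oppose for this pair; the across-period effect wins (133 vs 99 pm).
Na > Li: they share group 1; the group trend gives Na the larger value.
Tabulated atomic radius (pm): Li 133, O 63, Na 155, Cl 99.
The largest atomic radius among these belongs to Na.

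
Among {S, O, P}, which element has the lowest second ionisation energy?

P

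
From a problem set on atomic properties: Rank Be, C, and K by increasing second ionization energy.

Be < C < K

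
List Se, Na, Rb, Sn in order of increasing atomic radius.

Across a period the added protons contract the valence shell; down a group each new principal shell makes the atom larger.
Neither a single period nor a single group — weigh both effects.
Sn > Se: both effects reinforce here, so Sn is clearly the larger of the two.
Na > Sn: period and group pull opposite ways; the across-period shift dominates (155 vs 140 pm).
Rb > Na: Rb sits below Na in group 1, so the down-group effect alone puts Rb larger.
For reference (pm): Na 155, Se 116, Rb 210, Sn 140.
So from smallest to largest: Se < Sn < Na < Rb.

Se < Sn < Na < Rb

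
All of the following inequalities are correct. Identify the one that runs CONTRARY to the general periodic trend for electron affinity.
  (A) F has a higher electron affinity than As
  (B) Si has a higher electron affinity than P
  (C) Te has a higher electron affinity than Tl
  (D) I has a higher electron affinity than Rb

(B)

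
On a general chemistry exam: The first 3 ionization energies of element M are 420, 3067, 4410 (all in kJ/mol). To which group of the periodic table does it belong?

Group 1

Look for the largest jump between consecutive ionization energies: IE2/IE1 ≈ 7.3, far larger than any earlier ratio.
That jump marks the point where a core electron is being removed. So the atom has 1 valence electron.
A main-group element with 1 valence electron is in group 1.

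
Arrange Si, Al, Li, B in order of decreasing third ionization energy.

The third ionization energy removes an electron from the +2 ion. For each element: Si²⁺ still has 2 valence electrons; Al²⁺ still has 1 valence electron; Li²⁺ is already 1 electron into the core; B²⁺ still has 1 valence electron.
Breaking into a closed-shell core is much more expensive than removing a leftover valence electron — Li has the largest IE_3 here.
Valence configurations: Si²⁺ [Ne]3s², Al²⁺ [Ne]3s¹, B²⁺ [He]2s¹.
Tabulated IE_3 (kJ/mol): Si 3232, Al 2745, Li 11815, B 3660.
Overall IE_3 order: Al < Si < B < Li.

Li > B > Si > Al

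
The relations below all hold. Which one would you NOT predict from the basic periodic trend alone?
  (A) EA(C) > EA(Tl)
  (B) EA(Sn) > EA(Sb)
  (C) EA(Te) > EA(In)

The general trend: electron affinity increases across a period and decreases down a group.
(A) C (period 2, group 14) vs Tl (period 6, group 13): the stated order agrees with the simple trend.
(B) Sn (period 5, group 14) vs Sb (period 5, group 15): the stated order contradicts the simple trend.
(C) Te (period 5, group 16) vs In (period 5, group 13): the stated order agrees with the simple trend.
The exception is (B): adding an electron to Sb's half-filled 5p³ is unfavourable, so Sn has the more exothermic EA.

(B)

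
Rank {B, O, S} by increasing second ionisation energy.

Consider each +1 ion: B⁺ still has 2 valence electrons; O⁺ still has 5 valence electrons; S⁺ still has 5 valence electrons.
All are still removing valence electrons, so compare the +1 ions as you would atoms: IE_2 generally rises across a period (higher Z_eff) and falls down a group (larger shell), subject to the usual subshell exceptions.
Valence configurations: B⁺ [He]2s², O⁺ [He]2s²2p³, S⁺ [Ne]3s²3p³.
The numbers (kJ/mol): B 2427, O 3388, S 2252.
Overall IE_2 order: S < B < O.

S < B < O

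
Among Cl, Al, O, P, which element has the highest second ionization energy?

IE_2 is the cost of taking one more electron from the +1 cation: Cl⁺ still has 6 valence electrons; Al⁺ still has 2 valence electrons; O⁺ still has 5 valence electrons; P⁺ still has 4 valence electrons.
All are still removing valence electrons, so compare the +1 ions as you would atoms: IE_2 generally rises across a period (higher Z_eff) and falls down a group (larger shell), subject to the usual subshell exceptions.
Valence configurations: Cl⁺ [Ne]3s²3p⁴, Al⁺ [Ne]3s², O⁺ [He]2s²2p³, P⁺ [Ne]3s²3p².
Tabulated IE_2 (kJ/mol): Cl 2298, Al 1817, O 3388, P 1907.
Putting it together, IE_2: Al < P < Cl < O.

O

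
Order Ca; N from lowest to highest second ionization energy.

Ca, N

Consider each +1 ion: Ca⁺ still has 1 valence electron; N⁺ still has 4 valence electrons.
All are still removing valence electrons, so compare the +1 ions as you would atoms: IE_2 generally rises across a period (higher Z_eff) and falls down a group (larger shell), subject to the usual subshell exceptions.
Valence configurations: Ca⁺ [Ar]4s¹, N⁺ [He]2s²2p².
Tabulated IE_2 (kJ/mol): Ca 1145, N 2856.
Putting it together, IE_2: Ca < N.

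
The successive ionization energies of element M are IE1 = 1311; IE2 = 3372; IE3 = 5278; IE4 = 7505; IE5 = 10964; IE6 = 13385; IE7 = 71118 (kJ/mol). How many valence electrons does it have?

6

Look for the largest jump between consecutive ionization energies: IE7/IE6 ≈ 5.3, far larger than any earlier ratio.
That jump marks the point where a core electron is being removed. So the atom has 6 valence electrons.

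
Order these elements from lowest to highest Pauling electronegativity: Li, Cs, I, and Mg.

Cs, Li, Mg, I

Li is in period 2, group 1; Mg is in period 3, group 2; I is in period 5, group 17; Cs is in period 6, group 1.
Smaller atoms with higher effective nuclear charge are more electronegative.
These span different periods and groups, so the two trends combine.
Li > Cs: Li sits above Cs in group 1, so the down-group effect alone puts Li higher.
Mg > Li: period and group pull opposite ways; the across-period shift dominates (1.31 vs 0.98).
I > Mg: period and group pull opposite ways; the across-period shift dominates (2.66 vs 1.31).
For reference (Pauling): Li 0.98, Mg 1.31, I 2.66, Cs 0.79.
So from lowest to highest: Cs < Li < Mg < I.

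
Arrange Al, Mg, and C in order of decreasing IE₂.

C > Al > Mg

After 1 electron has been removed, what remains? Al⁺ still has 2 valence electrons; Mg⁺ still has 1 valence electron; C⁺ still has 3 valence electrons.
All are still removing valence electrons, so compare the +1 ions as you would atoms: IE_2 generally rises across a period (higher Z_eff) and falls down a group (larger shell), subject to the usual subshell exceptions.
Valence configurations: Al⁺ [Ne]3s², Mg⁺ [Ne]3s¹, C⁺ [He]2s²2p¹.
Tabulated IE_2 (kJ/mol): Al 1817, Mg 1451, C 2353.
Putting it together, IE_2: Mg < Al < C.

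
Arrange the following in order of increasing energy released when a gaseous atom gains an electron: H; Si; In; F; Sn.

H is in period 1, group 1; F is in period 2, group 17; Si is in period 3, group 14; In is in period 5, group 13; Sn is in period 5, group 14.
Atoms with high Z_eff and room in the valence shell (especially the halogens) have the most exothermic electron affinities.
Neither a single period nor a single group — weigh both effects.
H > In: the two effects oppose for this pair; the down-group effect wins (73 vs 29 kJ/mol).
Sn > H: period and group pull opposite ways; the across-period shift dominates (107 vs 73 kJ/mol).
Si > Sn: they share group 14; the group trend gives Si the larger value.
F > Si: relative to Si, both the across-period and down-group shifts push F's electron affinity up.
Approximate values (kJ/mol): H 73, F 328, Si 134, In 29, Sn 107.
So from lowest to highest: In < H < Sn < Si < F.

In < H < Sn < Si < F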